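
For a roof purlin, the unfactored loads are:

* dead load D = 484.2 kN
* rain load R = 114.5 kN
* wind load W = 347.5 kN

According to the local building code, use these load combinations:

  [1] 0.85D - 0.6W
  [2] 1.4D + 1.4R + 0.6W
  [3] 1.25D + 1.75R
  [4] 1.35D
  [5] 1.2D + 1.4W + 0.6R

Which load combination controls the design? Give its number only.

[1] 0.85(484.2) - 0.6(347.5) = 411.57 - 208.50 = 203.07
[2] 1.4(484.2) + 1.4(114.5) + 0.6(347.5) = 677.88 + 160.30 + 208.50 = 1046.68
[3] 1.25(484.2) + 1.75(114.5) = 605.25 + 200.38 = 805.63
[4] 1.35(484.2) = 653.67
[5] 1.2(484.2) + 1.4(347.5) + 0.6(114.5) = 581.04 + 486.50 + 68.70 = 1136.24
The largest value is 1136.24 kN from combination 5.

Combination 5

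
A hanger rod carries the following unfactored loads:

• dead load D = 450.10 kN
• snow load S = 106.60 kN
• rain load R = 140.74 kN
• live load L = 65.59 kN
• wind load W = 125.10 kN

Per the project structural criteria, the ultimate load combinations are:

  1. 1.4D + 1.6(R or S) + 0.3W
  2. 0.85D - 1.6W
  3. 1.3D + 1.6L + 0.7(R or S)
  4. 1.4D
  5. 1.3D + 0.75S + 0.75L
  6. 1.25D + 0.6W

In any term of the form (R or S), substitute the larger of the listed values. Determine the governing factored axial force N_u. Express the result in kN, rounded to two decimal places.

892.85 kN

(R or S) → R = 140.74 kN.
1. 1.4(450.10) + 1.6(140.74) + 0.3(125.10) = 630.14 + 225.18 + 37.53 = 892.85
2. 0.85(450.10) - 1.6(125.10) = 382.59 - 200.16 = 182.43
3. 1.3(450.10) + 1.6(65.59) + 0.7(140.74) = 585.13 + 104.94 + 98.52 = 788.59
4. 1.4(450.10) = 630.14
5. 1.3(450.10) + 0.75(106.60) + 0.75(65.59) = 585.13 + 79.95 + 49.19 = 714.27
6. 1.25(450.10) + 0.6(125.10) = 562.63 + 75.06 = 637.69
The controlling combination is 1, giving 892.85 kN.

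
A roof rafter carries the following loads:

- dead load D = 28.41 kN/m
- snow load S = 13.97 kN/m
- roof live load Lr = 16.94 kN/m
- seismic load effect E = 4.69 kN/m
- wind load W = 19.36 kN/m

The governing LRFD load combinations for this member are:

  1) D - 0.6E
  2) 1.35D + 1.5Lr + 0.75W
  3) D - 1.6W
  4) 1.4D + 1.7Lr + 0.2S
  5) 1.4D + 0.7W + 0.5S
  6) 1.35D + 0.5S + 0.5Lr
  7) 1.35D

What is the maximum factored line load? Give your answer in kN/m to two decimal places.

1) 1.0(28.41) - 0.6(4.69) = 28.41 - 2.81 = 25.60
2) 1.35(28.41) + 1.5(16.94) + 0.75(19.36) = 38.35 + 25.41 + 14.52 = 78.28
3) 1.0(28.41) - 1.6(19.36) = 28.41 - 30.98 = -2.57
4) 1.4(28.41) + 1.7(16.94) + 0.2(13.97) = 71.37
5) 1.4(28.41) + 0.7(19.36) + 0.5(13.97) = 39.77 + 13.55 + 6.99 = 60.31
6) 1.35(28.41) + 0.5(13.97) + 0.5(16.94) = 38.35 + 6.99 + 8.47 = 53.81
7) 1.35(28.41) = 38.35
Combination 2 governs: w_u = 78.28 kN/m.

78.28 kN/m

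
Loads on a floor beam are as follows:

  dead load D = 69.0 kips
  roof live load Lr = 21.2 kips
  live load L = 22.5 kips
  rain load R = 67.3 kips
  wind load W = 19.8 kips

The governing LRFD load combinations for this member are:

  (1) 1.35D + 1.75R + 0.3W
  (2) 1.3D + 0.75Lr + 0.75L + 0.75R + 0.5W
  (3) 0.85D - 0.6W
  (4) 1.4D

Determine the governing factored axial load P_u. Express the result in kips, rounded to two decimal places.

216.87 kips

(1) 1.35(69.0) + 1.75(67.3) + 0.3(19.8) = 216.87
(2) 1.3(69.0) + 0.75(21.2) + 0.75(22.5) + 0.75(67.3) + 0.5(19.8) = 182.85
(3) 0.85(69.0) - 0.6(19.8) = 46.77
(4) 1.4(69.0) = 96.60
The controlling combination is 1, giving 216.87 kips.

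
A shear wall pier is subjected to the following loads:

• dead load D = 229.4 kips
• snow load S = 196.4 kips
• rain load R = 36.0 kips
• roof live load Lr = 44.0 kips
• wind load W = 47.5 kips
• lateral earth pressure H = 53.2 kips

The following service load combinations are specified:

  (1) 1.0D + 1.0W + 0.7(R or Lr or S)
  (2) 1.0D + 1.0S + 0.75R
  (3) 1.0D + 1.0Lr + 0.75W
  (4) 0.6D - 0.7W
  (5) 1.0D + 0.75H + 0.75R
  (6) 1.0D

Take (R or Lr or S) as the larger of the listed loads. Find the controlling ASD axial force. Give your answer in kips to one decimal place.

(R or Lr or S) → S = 196.4 kips.
(1) 1.0(229.4) + 1.0(47.5) + 0.7(196.4) = 229.4 + 47.5 + 137.5 = 414.4
(2) 1.0(229.4) + 1.0(196.4) + 0.75(36.0) = 229.4 + 196.4 + 27.0 = 452.8
(3) 1.0(229.4) + 1.0(44.0) + 0.75(47.5) = 229.4 + 44.0 + 35.6 = 309.0
(4) 0.6(229.4) - 0.7(47.5) = 104.4
(5) 1.0(229.4) + 0.75(53.2) + 0.75(36.0) = 229.4 + 39.9 + 27.0 = 296.3
(6) 1.0(229.4) = 229.4
Combination 2 governs: P = 452.8 kips.

452.8 kips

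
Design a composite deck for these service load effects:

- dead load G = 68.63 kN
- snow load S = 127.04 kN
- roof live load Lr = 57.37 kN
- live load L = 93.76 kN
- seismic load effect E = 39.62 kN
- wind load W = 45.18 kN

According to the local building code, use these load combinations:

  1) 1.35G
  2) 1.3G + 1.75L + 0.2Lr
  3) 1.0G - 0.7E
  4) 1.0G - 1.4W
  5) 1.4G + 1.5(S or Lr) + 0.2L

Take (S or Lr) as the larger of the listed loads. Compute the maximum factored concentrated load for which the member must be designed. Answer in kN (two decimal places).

(S or Lr) → S = 127.04 kN.
1) 1.35(68.63) = 92.65
2) 1.3(68.63) + 1.75(93.76) + 0.2(57.37) = 89.22 + 164.08 + 11.47 = 264.77
3) 1.0(68.63) - 0.7(39.62) = 68.63 - 27.73 = 40.90
4) 1.0(68.63) - 1.4(45.18) = 68.63 - 63.25 = 5.38
5) 1.4(68.63) + 1.5(127.04) + 0.2(93.76) = 96.08 + 190.56 + 18.75 = 305.39
Combination 5 governs: P_u = 305.39 kN.

305.39 kN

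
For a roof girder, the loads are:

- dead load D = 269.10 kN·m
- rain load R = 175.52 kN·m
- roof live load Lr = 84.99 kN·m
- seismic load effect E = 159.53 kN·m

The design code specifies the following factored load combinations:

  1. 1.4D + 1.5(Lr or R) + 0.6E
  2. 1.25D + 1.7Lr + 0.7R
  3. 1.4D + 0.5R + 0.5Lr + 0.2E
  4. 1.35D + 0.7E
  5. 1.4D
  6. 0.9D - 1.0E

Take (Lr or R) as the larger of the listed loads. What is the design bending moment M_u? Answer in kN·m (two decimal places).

(Lr or R) → R = 175.52 kN·m.
1. 1.4(269.10) + 1.5(175.52) + 0.6(159.53) = 735.74
2. 1.25(269.10) + 1.7(84.99) + 0.7(175.52) = 603.72
3. 1.4(269.10) + 0.5(175.52) + 0.5(84.99) + 0.2(159.53) = 538.90
4. 1.35(269.10) + 0.7(159.53) = 474.96
5. 1.4(269.10) = 376.74
6. 0.9(269.10) - 1.0(159.53) = 82.66
Maximum is from combination 1.

735.74 kN·m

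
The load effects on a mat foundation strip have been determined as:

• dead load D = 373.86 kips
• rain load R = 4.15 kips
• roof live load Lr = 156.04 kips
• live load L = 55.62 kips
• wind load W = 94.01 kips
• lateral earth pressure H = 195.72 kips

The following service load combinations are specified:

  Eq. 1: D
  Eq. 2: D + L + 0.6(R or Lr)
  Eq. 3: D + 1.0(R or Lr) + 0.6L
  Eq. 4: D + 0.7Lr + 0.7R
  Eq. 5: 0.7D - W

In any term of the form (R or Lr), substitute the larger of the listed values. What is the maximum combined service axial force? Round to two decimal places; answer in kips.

563.27 kips

(R or Lr) → Lr = 156.04 kips.
Eq. 1: 1.0(373.86) = 373.86
Eq. 2: 1.0(373.86) + 1.0(55.62) + 0.6(156.04) = 373.86 + 55.62 + 93.62 = 523.10
Eq. 3: 1.0(373.86) + 1.0(156.04) + 0.6(55.62) = 373.86 + 156.04 + 33.37 = 563.27
Eq. 4: 1.0(373.86) + 0.7(156.04) + 0.7(4.15) = 485.99
Eq. 5: 0.7(373.86) - 1.0(94.01) = 261.70 - 94.01 = 167.69
Combination 3 governs: P = 563.27 kips.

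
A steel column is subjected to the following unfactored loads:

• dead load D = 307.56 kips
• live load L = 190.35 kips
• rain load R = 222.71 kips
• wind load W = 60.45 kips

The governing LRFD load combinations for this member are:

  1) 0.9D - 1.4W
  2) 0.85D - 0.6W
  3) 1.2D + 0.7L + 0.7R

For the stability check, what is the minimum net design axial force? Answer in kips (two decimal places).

192.17 kips

1) 0.9(307.56) - 1.4(60.45) = 276.80 - 84.63 = 192.17
2) 0.85(307.56) - 0.6(60.45) = 261.43 - 36.27 = 225.16
3) 1.2(307.56) + 0.7(190.35) + 0.7(222.71) = 658.21
Combination 1 gives the minimum: 192.17 kips.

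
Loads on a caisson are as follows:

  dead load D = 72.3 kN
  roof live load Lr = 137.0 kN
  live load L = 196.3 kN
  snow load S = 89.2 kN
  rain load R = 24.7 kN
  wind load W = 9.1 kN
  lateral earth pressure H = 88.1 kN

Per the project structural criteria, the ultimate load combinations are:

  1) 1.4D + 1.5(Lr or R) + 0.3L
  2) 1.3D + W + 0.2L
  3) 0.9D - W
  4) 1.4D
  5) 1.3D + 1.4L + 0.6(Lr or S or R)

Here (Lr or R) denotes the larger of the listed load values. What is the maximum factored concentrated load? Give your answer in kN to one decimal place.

(Lr or R) → Lr = 137.0 kN; (Lr or S or R) → Lr = 137.0 kN.
1) 1.4(72.3) + 1.5(137.0) + 0.3(196.3) = 101.2 + 205.5 + 58.9 = 365.6
2) 1.3(72.3) + 1.0(9.1) + 0.2(196.3) = 94.0 + 9.1 + 39.3 = 142.4
3) 0.9(72.3) - 1.0(9.1) = 65.1 - 9.1 = 56.0
4) 1.4(72.3) = 101.2
5) 1.3(72.3) + 1.4(196.3) + 0.6(137.0) = 94.0 + 274.8 + 82.2 = 451.0
The controlling combination is 5, giving 451.0 kN.

451.0 kN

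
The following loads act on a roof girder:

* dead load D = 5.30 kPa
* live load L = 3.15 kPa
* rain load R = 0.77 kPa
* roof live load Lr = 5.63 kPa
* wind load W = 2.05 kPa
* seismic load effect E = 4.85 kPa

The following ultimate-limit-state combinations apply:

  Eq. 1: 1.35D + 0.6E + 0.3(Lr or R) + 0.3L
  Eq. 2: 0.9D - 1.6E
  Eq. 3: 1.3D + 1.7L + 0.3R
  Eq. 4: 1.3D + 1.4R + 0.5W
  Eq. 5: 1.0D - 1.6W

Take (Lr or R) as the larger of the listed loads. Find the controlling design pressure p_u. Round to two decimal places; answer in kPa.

(Lr or R) → Lr = 5.63 kPa.
Eq. 1: 1.35(5.30) + 0.6(4.85) + 0.3(5.63) + 0.3(3.15) = 12.70
Eq. 2: 0.9(5.30) - 1.6(4.85) = 4.77 - 7.76 = -2.99
Eq. 3: 1.3(5.30) + 1.7(3.15) + 0.3(0.77) = 6.89 + 5.36 + 0.23 = 12.48
Eq. 4: 1.3(5.30) + 1.4(0.77) + 0.5(2.05) = 8.99
Eq. 5: 1.0(5.30) - 1.6(2.05) = 5.30 - 3.28 = 2.02
Maximum is from combination 1.

12.70 kPa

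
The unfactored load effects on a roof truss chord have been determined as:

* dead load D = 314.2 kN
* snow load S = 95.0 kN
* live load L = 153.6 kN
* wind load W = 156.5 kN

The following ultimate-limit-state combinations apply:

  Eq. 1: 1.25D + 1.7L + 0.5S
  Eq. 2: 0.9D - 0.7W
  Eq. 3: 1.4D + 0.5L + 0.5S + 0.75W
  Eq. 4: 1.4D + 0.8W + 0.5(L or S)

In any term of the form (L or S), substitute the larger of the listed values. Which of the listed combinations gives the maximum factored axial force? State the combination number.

Combination 1

(L or S) → L = 153.6 kN.
Eq. 1: 1.25(314.2) + 1.7(153.6) + 0.5(95.0) = 392.8 + 261.1 + 47.5 = 701.4
Eq. 2: 0.9(314.2) - 0.7(156.5) = 282.8 - 109.6 = 173.2
Eq. 3: 1.4(314.2) + 0.5(153.6) + 0.5(95.0) + 0.75(156.5) = 439.9 + 76.8 + 47.5 + 117.4 = 681.6
Eq. 4: 1.4(314.2) + 0.8(156.5) + 0.5(153.6) = 439.9 + 125.2 + 76.8 = 641.9
The largest value is 701.4 kN from combination 1.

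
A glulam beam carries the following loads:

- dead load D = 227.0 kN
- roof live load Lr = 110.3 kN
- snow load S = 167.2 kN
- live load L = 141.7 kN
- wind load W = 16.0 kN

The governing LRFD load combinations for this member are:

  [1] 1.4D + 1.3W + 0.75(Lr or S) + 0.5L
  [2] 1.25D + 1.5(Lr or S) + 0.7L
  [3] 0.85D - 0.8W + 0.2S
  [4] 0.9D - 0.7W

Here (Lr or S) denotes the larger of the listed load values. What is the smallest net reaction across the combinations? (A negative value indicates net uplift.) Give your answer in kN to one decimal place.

193.1 kN

(Lr or S) → S = 167.2 kN.
[1] 1.4(227.0) + 1.3(16.0) + 0.75(167.2) + 0.5(141.7) = 317.8 + 20.8 + 125.4 + 70.9 = 534.9
[2] 1.25(227.0) + 1.5(167.2) + 0.7(141.7) = 633.7
[3] 0.85(227.0) - 0.8(16.0) + 0.2(167.2) = 193.0 - 12.8 + 33.4 = 213.6
[4] 0.9(227.0) - 0.7(16.0) = 204.3 - 11.2 = 193.1
Combination 4 gives the minimum: 193.1 kN.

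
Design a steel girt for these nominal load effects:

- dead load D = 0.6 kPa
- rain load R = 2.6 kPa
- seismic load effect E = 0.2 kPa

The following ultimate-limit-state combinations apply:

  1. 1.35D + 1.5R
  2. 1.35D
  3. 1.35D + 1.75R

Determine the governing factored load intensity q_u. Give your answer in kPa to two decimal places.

1. 1.35(0.6) + 1.5(2.6) = 0.81 + 3.90 = 4.71
2. 1.35(0.6) = 0.81
3. 1.35(0.6) + 1.75(2.6) = 0.81 + 4.55 = 5.36
Combination 3 governs: q_u = 5.36 kPa.

5.36 kPa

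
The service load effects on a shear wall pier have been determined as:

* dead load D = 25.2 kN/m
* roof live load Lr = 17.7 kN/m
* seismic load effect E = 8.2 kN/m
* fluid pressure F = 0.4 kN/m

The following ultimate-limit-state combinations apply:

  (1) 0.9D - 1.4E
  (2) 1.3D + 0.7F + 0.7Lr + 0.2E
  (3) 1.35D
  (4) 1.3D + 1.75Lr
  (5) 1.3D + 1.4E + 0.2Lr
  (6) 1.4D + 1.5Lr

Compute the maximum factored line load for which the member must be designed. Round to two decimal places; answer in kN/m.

63.74 kN/m

(1) 0.9(25.2) - 1.4(8.2) = 22.68 - 11.48 = 11.20
(2) 1.3(25.2) + 0.7(0.4) + 0.7(17.7) + 0.2(8.2) = 32.76 + 0.28 + 12.39 + 1.64 = 47.07
(3) 1.35(25.2) = 34.02
(4) 1.3(25.2) + 1.75(17.7) = 32.76 + 30.98 = 63.74
(5) 1.3(25.2) + 1.4(8.2) + 0.2(17.7) = 32.76 + 11.48 + 3.54 = 47.78
(6) 1.4(25.2) + 1.5(17.7) = 35.28 + 26.55 = 61.83
The controlling combination is 4, giving 63.74 kN/m.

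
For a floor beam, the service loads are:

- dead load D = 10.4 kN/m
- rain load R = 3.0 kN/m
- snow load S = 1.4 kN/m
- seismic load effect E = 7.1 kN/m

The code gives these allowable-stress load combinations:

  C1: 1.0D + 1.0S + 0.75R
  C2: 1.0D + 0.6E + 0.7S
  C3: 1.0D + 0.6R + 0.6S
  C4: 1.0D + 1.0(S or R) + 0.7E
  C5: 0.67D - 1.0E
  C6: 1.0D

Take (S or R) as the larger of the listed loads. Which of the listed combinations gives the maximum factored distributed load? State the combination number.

Combination 4

(S or R) → R = 3.0 kN/m.
C1: 1.0(10.4) + 1.0(1.4) + 0.75(3.0) = 14.05
C2: 1.0(10.4) + 0.6(7.1) + 0.7(1.4) = 15.64
C3: 1.0(10.4) + 0.6(3.0) + 0.6(1.4) = 13.04
C4: 1.0(10.4) + 1.0(3.0) + 0.7(7.1) = 18.37
C5: 0.67(10.4) - 1.0(7.1) = -0.13
C6: 1.0(10.4) = 10.40
The largest value is 18.37 kN/m from combination 4.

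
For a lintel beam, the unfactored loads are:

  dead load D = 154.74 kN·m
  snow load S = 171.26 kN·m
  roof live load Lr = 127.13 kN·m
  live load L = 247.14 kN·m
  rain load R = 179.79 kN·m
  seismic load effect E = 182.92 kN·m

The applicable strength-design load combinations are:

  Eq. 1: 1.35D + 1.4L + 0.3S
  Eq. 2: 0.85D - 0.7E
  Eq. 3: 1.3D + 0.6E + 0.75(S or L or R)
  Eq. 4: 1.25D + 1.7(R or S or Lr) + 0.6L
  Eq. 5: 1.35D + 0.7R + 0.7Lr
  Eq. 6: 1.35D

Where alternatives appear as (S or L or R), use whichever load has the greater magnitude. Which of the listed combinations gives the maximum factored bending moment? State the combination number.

Combination 4

(S or L or R) → L = 247.14 kN·m; (R or S or Lr) → R = 179.79 kN·m.
Eq. 1: 1.35(154.74) + 1.4(247.14) + 0.3(171.26) = 606.27
Eq. 2: 0.85(154.74) - 0.7(182.92) = 131.53 - 128.04 = 3.49
Eq. 3: 1.3(154.74) + 0.6(182.92) + 0.75(247.14) = 201.16 + 109.75 + 185.36 = 496.27
Eq. 4: 1.25(154.74) + 1.7(179.79) + 0.6(247.14) = 193.43 + 305.64 + 148.28 = 647.35
Eq. 5: 1.35(154.74) + 0.7(179.79) + 0.7(127.13) = 208.90 + 125.85 + 88.99 = 423.74
Eq. 6: 1.35(154.74) = 208.90
The largest value is 647.35 kN·m from combination 4.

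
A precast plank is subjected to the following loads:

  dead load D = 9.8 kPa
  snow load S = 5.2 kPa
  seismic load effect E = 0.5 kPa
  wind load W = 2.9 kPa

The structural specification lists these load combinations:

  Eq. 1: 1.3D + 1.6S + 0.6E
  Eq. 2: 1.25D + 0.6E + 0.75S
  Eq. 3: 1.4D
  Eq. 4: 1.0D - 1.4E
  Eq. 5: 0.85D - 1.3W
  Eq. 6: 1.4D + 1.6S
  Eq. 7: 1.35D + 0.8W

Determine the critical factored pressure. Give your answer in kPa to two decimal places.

Eq. 1: 1.3(9.8) + 1.6(5.2) + 0.6(0.5) = 12.74 + 8.32 + 0.30 = 21.36
Eq. 2: 1.25(9.8) + 0.6(0.5) + 0.75(5.2) = 12.25 + 0.30 + 3.90 = 16.45
Eq. 3: 1.4(9.8) = 13.72
Eq. 4: 1.0(9.8) - 1.4(0.5) = 9.80 - 0.70 = 9.10
Eq. 5: 0.85(9.8) - 1.3(2.9) = 8.33 - 3.77 = 4.56
Eq. 6: 1.4(9.8) + 1.6(5.2) = 13.72 + 8.32 = 22.04
Eq. 7: 1.35(9.8) + 0.8(2.9) = 13.23 + 2.32 = 15.55
Combination 6 governs: p_u = 22.04 kPa.

22.04 kPa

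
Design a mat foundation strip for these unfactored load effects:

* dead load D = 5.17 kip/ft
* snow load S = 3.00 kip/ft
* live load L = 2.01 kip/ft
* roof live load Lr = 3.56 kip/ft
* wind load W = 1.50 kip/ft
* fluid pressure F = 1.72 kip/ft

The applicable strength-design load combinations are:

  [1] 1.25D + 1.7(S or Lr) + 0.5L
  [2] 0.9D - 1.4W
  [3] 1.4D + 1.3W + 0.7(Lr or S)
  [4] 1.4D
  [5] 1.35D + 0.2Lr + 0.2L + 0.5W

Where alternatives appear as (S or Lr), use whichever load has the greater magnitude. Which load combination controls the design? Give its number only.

(S or Lr) → Lr = 3.56 kip/ft; (Lr or S) → Lr = 3.56 kip/ft.
[1] 1.25(5.17) + 1.7(3.56) + 0.5(2.01) = 13.52
[2] 0.9(5.17) - 1.4(1.50) = 2.55
[3] 1.4(5.17) + 1.3(1.50) + 0.7(3.56) = 11.68
[4] 1.4(5.17) = 7.24
[5] 1.35(5.17) + 0.2(3.56) + 0.2(2.01) + 0.5(1.50) = 8.84
The largest value is 13.52 kip/ft from combination 1.

Combination 1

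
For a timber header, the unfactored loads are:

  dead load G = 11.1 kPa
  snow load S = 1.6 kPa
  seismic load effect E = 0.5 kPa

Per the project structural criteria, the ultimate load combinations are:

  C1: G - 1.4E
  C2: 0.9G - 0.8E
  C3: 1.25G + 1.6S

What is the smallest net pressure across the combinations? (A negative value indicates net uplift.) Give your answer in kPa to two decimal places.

C1: 1.0(11.1) - 1.4(0.5) = 11.10 - 0.70 = 10.40
C2: 0.9(11.1) - 0.8(0.5) = 9.99 - 0.40 = 9.59
C3: 1.25(11.1) + 1.6(1.6) = 13.88 + 2.56 = 16.44
Combination 2 gives the minimum: 9.59 kPa.

9.59 kPa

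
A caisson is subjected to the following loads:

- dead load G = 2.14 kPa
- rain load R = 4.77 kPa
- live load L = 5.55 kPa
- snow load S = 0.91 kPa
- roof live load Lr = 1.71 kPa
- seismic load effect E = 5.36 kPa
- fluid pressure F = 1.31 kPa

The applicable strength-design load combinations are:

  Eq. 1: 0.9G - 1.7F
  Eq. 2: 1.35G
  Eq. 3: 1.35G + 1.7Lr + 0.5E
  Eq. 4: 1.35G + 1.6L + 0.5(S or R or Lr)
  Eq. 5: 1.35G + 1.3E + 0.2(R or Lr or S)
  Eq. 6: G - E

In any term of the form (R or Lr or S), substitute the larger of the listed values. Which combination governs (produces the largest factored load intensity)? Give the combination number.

Combination 4

(S or R or Lr) → R = 4.77 kPa; (R or Lr or S) → R = 4.77 kPa.
Eq. 1: 0.9(2.14) - 1.7(1.31) = 1.93 - 2.23 = -0.30
Eq. 2: 1.35(2.14) = 2.89
Eq. 3: 1.35(2.14) + 1.7(1.71) + 0.5(5.36) = 2.89 + 2.91 + 2.68 = 8.48
Eq. 4: 1.35(2.14) + 1.6(5.55) + 0.5(4.77) = 14.15
Eq. 5: 1.35(2.14) + 1.3(5.36) + 0.2(4.77) = 2.89 + 6.97 + 0.95 = 10.81
Eq. 6: 1.0(2.14) - 1.0(5.36) = 2.14 - 5.36 = -3.22
The largest value is 14.15 kPa from combination 4.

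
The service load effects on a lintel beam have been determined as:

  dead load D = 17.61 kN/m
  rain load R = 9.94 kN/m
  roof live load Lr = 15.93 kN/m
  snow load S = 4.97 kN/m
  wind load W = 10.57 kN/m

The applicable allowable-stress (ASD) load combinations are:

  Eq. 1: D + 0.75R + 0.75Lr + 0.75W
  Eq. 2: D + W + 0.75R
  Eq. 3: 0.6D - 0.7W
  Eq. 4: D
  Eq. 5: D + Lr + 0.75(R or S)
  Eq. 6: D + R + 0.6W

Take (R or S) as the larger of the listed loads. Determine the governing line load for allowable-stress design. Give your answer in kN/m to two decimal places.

44.94 kN/m

(R or S) → R = 9.94 kN/m.
Eq. 1: 1.0(17.61) + 0.75(9.94) + 0.75(15.93) + 0.75(10.57) = 44.94
Eq. 2: 1.0(17.61) + 1.0(10.57) + 0.75(9.94) = 35.64
Eq. 3: 0.6(17.61) - 0.7(10.57) = 3.17
Eq. 4: 1.0(17.61) = 17.61
Eq. 5: 1.0(17.61) + 1.0(15.93) + 0.75(9.94) = 41.00
Eq. 6: 1.0(17.61) + 1.0(9.94) + 0.6(10.57) = 33.89
Maximum is from combination 1.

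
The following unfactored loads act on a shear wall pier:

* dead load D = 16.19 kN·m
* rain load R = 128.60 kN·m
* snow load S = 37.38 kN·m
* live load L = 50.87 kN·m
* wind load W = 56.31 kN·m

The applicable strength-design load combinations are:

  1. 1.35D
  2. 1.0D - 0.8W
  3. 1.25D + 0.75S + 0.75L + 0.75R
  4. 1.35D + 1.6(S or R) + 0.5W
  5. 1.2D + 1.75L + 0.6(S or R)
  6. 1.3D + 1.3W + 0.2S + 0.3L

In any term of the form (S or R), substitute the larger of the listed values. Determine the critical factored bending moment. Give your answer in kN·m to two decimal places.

255.77 kN·m

(S or R) → R = 128.60 kN·m.
1. 1.35(16.19) = 21.86
2. 1.0(16.19) - 0.8(56.31) = 16.19 - 45.05 = -28.86
3. 1.25(16.19) + 0.75(37.38) + 0.75(50.87) + 0.75(128.60) = 20.24 + 28.04 + 38.15 + 96.45 = 182.88
4. 1.35(16.19) + 1.6(128.60) + 0.5(56.31) = 255.77
5. 1.2(16.19) + 1.75(50.87) + 0.6(128.60) = 19.43 + 89.02 + 77.16 = 185.61
6. 1.3(16.19) + 1.3(56.31) + 0.2(37.38) + 0.3(50.87) = 21.05 + 73.20 + 7.48 + 15.26 = 116.99
Maximum is from combination 4.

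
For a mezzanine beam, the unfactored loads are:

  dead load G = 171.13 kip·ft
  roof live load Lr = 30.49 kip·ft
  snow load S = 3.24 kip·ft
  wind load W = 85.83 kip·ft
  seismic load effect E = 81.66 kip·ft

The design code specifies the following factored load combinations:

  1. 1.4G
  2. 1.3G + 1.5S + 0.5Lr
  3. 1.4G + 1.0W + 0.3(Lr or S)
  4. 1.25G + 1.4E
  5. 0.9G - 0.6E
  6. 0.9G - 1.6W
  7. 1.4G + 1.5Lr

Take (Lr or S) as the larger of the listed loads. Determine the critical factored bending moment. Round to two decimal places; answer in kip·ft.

334.56 kip·ft

(Lr or S) → Lr = 30.49 kip·ft.
1. 1.4(171.13) = 239.58
2. 1.3(171.13) + 1.5(3.24) + 0.5(30.49) = 242.57
3. 1.4(171.13) + 1.0(85.83) + 0.3(30.49) = 334.56
4. 1.25(171.13) + 1.4(81.66) = 328.24
5. 0.9(171.13) - 0.6(81.66) = 105.02
6. 0.9(171.13) - 1.6(85.83) = 16.69
7. 1.4(171.13) + 1.5(30.49) = 285.32
Maximum is from combination 3.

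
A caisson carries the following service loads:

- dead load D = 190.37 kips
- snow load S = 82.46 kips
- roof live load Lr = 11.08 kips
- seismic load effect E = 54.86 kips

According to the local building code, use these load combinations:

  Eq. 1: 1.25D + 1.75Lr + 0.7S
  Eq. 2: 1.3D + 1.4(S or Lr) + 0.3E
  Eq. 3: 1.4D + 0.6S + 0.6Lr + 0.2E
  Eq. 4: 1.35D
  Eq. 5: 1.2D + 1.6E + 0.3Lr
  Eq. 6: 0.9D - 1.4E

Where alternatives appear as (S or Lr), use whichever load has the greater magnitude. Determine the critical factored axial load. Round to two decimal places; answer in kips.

379.38 kips

(S or Lr) → S = 82.46 kips.
Eq. 1: 1.25(190.37) + 1.75(11.08) + 0.7(82.46) = 237.96 + 19.39 + 57.72 = 315.07
Eq. 2: 1.3(190.37) + 1.4(82.46) + 0.3(54.86) = 247.48 + 115.44 + 16.46 = 379.38
Eq. 3: 1.4(190.37) + 0.6(82.46) + 0.6(11.08) + 0.2(54.86) = 333.61
Eq. 4: 1.35(190.37) = 257.00
Eq. 5: 1.2(190.37) + 1.6(54.86) + 0.3(11.08) = 228.44 + 87.78 + 3.32 = 319.54
Eq. 6: 0.9(190.37) - 1.4(54.86) = 171.33 - 76.80 = 94.53
Combination 2 governs: P_u = 379.38 kips.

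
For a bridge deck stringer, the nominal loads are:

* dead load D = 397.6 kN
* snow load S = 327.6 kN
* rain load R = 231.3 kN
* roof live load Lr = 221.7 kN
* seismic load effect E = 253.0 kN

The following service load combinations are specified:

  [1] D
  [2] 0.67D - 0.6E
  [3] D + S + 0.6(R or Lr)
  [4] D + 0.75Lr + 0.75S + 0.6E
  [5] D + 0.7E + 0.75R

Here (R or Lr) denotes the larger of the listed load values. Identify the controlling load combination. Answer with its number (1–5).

Combination 4

(R or Lr) → R = 231.3 kN.
[1] 1.0(397.6) = 397.6
[2] 0.67(397.6) - 0.6(253.0) = 114.6
[3] 1.0(397.6) + 1.0(327.6) + 0.6(231.3) = 864.0
[4] 1.0(397.6) + 0.75(221.7) + 0.75(327.6) + 0.6(253.0) = 961.4
[5] 1.0(397.6) + 0.7(253.0) + 0.75(231.3) = 748.2
The largest value is 961.4 kN from combination 4.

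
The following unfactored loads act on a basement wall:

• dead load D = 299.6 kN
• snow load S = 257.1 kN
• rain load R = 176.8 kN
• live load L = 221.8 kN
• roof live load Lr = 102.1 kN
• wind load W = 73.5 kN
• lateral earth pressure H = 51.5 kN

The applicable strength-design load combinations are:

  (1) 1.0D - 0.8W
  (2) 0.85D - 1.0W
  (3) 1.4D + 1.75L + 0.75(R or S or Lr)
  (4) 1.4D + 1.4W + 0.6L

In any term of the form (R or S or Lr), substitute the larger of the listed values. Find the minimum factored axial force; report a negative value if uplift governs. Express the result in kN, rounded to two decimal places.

(R or S or Lr) → S = 257.1 kN.
(1) 1.0(299.6) - 0.8(73.5) = 299.60 - 58.80 = 240.80
(2) 0.85(299.6) - 1.0(73.5) = 254.66 - 73.50 = 181.16
(3) 1.4(299.6) + 1.75(221.8) + 0.75(257.1) = 419.44 + 388.15 + 192.83 = 1000.42
(4) 1.4(299.6) + 1.4(73.5) + 0.6(221.8) = 419.44 + 102.90 + 133.08 = 655.42
Combination 2 gives the minimum: 181.16 kN.

181.16 kN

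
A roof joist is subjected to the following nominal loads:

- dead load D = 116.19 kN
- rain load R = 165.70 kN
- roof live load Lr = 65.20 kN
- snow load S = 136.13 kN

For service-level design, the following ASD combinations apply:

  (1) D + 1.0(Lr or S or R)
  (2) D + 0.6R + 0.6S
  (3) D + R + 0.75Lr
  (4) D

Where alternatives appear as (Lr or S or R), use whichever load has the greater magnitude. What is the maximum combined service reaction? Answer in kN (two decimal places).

330.79 kN

(Lr or S or R) → R = 165.70 kN.
(1) 1.0(116.19) + 1.0(165.70) = 281.89
(2) 1.0(116.19) + 0.6(165.70) + 0.6(136.13) = 297.29
(3) 1.0(116.19) + 1.0(165.70) + 0.75(65.20) = 330.79
(4) 1.0(116.19) = 116.19
Maximum is from combination 3.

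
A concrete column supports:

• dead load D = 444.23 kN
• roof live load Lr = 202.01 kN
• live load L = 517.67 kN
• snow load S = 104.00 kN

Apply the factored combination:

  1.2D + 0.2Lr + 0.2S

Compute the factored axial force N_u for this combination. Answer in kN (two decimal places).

1.2(444.23) + 0.2(202.01) + 0.2(104.00) = 594.28
N_u = 594.28 kN.

594.28 kN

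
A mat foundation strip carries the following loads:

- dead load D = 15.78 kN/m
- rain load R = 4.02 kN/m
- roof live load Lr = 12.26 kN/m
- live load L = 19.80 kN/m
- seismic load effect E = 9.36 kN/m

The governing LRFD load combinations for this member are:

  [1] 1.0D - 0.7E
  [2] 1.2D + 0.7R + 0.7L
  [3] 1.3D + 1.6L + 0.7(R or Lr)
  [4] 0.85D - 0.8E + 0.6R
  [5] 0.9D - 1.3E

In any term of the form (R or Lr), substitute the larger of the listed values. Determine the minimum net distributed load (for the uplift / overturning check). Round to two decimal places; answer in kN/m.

2.03 kN/m

(R or Lr) → Lr = 12.26 kN/m.
[1] 1.0(15.78) - 0.7(9.36) = 15.78 - 6.55 = 9.23
[2] 1.2(15.78) + 0.7(4.02) + 0.7(19.80) = 18.94 + 2.81 + 13.86 = 35.61
[3] 1.3(15.78) + 1.6(19.80) + 0.7(12.26) = 60.78
[4] 0.85(15.78) - 0.8(9.36) + 0.6(4.02) = 8.34
[5] 0.9(15.78) - 1.3(9.36) = 14.20 - 12.17 = 2.03
Combination 5 gives the minimum: 2.03 kN/m.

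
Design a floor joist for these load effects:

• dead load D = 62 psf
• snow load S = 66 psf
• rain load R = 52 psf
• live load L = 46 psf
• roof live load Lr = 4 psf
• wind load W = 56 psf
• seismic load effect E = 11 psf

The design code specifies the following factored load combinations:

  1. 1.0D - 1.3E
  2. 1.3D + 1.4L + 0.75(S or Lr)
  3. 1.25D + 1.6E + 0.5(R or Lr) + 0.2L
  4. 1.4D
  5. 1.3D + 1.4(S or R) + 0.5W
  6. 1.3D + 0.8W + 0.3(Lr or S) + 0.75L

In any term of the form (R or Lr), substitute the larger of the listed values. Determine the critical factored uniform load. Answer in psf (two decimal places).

201.00 psf

(S or Lr) → S = 66 psf; (R or Lr) → R = 52 psf; (S or R) → S = 66 psf; (Lr or S) → S = 66 psf.
1. 1.0(62) - 1.3(11) = 62.00 - 14.30 = 47.70
2. 1.3(62) + 1.4(46) + 0.75(66) = 80.60 + 64.40 + 49.50 = 194.50
3. 1.25(62) + 1.6(11) + 0.5(52) + 0.2(46) = 77.50 + 17.60 + 26.00 + 9.20 = 130.30
4. 1.4(62) = 86.80
5. 1.3(62) + 1.4(66) + 0.5(56) = 80.60 + 92.40 + 28.00 = 201.00
6. 1.3(62) + 0.8(56) + 0.3(66) + 0.75(46) = 80.60 + 44.80 + 19.80 + 34.50 = 179.70
Maximum is from combination 5.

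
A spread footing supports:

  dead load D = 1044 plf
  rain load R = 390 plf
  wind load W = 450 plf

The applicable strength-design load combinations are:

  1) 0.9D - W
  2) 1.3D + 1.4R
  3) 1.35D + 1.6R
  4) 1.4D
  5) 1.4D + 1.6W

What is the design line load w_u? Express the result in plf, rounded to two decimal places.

2181.60 plf

1) 0.9(1044) - 1.0(450) = 939.60 - 450.00 = 489.60
2) 1.3(1044) + 1.4(390) = 1357.20 + 546.00 = 1903.20
3) 1.35(1044) + 1.6(390) = 1409.40 + 624.00 = 2033.40
4) 1.4(1044) = 1461.60
5) 1.4(1044) + 1.6(450) = 1461.60 + 720.00 = 2181.60
Combination 5 governs: w_u = 2181.60 plf.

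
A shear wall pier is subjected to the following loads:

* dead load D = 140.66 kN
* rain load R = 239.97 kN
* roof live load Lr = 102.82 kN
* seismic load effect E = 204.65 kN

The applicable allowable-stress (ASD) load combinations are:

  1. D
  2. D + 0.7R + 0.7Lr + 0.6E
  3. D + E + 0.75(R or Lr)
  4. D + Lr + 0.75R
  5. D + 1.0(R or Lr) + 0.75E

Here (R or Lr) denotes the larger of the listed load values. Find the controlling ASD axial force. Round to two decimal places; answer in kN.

534.12 kN

(R or Lr) → R = 239.97 kN.
1. 1.0(140.66) = 140.66
2. 1.0(140.66) + 0.7(239.97) + 0.7(102.82) + 0.6(204.65) = 503.40
3. 1.0(140.66) + 1.0(204.65) + 0.75(239.97) = 525.29
4. 1.0(140.66) + 1.0(102.82) + 0.75(239.97) = 423.46
5. 1.0(140.66) + 1.0(239.97) + 0.75(204.65) = 534.12
The controlling combination is 5, giving 534.12 kN.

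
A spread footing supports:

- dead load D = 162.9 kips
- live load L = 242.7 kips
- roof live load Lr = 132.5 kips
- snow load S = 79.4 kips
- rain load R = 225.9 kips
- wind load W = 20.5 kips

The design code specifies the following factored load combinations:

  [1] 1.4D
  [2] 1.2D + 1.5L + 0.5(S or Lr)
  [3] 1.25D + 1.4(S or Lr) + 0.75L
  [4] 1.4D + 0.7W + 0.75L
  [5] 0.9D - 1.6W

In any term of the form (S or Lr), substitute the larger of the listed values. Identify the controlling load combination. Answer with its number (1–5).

(S or Lr) → Lr = 132.5 kips.
[1] 1.4(162.9) = 228.1
[2] 1.2(162.9) + 1.5(242.7) + 0.5(132.5) = 625.8
[3] 1.25(162.9) + 1.4(132.5) + 0.75(242.7) = 571.2
[4] 1.4(162.9) + 0.7(20.5) + 0.75(242.7) = 424.4
[5] 0.9(162.9) - 1.6(20.5) = 113.8
The largest value is 625.8 kips from combination 2.

Combination 2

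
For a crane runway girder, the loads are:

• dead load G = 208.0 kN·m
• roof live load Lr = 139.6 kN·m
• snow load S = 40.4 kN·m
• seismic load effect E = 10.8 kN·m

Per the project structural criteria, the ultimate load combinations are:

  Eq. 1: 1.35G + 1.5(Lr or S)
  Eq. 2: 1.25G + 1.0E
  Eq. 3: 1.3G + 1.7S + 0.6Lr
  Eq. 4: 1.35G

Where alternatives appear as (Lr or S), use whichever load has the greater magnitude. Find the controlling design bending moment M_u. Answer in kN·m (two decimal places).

490.20 kN·m

(Lr or S) → Lr = 139.6 kN·m.
Eq. 1: 1.35(208.0) + 1.5(139.6) = 490.20
Eq. 2: 1.25(208.0) + 1.0(10.8) = 270.80
Eq. 3: 1.3(208.0) + 1.7(40.4) + 0.6(139.6) = 422.84
Eq. 4: 1.35(208.0) = 280.80
Maximum is from combination 1.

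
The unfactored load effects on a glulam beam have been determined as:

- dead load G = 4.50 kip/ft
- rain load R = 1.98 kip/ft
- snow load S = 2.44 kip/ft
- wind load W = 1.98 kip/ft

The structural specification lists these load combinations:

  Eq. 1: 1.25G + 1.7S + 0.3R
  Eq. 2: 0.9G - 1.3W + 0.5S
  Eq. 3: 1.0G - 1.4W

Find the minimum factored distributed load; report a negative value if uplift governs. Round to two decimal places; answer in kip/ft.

1.73 kip/ft

Eq. 1: 1.25(4.50) + 1.7(2.44) + 0.3(1.98) = 5.63 + 4.15 + 0.59 = 10.37
Eq. 2: 0.9(4.50) - 1.3(1.98) + 0.5(2.44) = 4.05 - 2.57 + 1.22 = 2.70
Eq. 3: 1.0(4.50) - 1.4(1.98) = 4.50 - 2.77 = 1.73
Combination 3 gives the minimum: 1.73 kip/ft.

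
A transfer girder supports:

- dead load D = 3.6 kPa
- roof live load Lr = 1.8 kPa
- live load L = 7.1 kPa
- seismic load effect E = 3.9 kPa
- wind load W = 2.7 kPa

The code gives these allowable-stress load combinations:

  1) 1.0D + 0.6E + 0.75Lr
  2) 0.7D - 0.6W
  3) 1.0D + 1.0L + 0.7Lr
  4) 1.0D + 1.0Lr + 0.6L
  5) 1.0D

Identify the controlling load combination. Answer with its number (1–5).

1) 1.0(3.6) + 0.6(3.9) + 0.75(1.8) = 3.60 + 2.34 + 1.35 = 7.29
2) 0.7(3.6) - 0.6(2.7) = 2.52 - 1.62 = 0.90
3) 1.0(3.6) + 1.0(7.1) + 0.7(1.8) = 3.60 + 7.10 + 1.26 = 11.96
4) 1.0(3.6) + 1.0(1.8) + 0.6(7.1) = 3.60 + 1.80 + 4.26 = 9.66
5) 1.0(3.6) = 3.60
The largest value is 11.96 kPa from combination 3.

Combination 3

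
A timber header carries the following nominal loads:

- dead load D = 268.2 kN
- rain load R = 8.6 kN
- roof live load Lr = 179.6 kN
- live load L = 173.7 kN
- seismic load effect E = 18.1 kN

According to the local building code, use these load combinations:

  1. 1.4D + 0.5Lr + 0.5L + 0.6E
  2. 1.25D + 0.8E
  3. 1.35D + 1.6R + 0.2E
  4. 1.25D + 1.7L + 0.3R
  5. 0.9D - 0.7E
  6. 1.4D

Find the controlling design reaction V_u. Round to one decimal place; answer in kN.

633.1 kN

1. 1.4(268.2) + 0.5(179.6) + 0.5(173.7) + 0.6(18.1) = 563.0
2. 1.25(268.2) + 0.8(18.1) = 349.7
3. 1.35(268.2) + 1.6(8.6) + 0.2(18.1) = 362.1 + 13.8 + 3.6 = 379.5
4. 1.25(268.2) + 1.7(173.7) + 0.3(8.6) = 633.1
5. 0.9(268.2) - 0.7(18.1) = 241.4 - 12.7 = 228.7
6. 1.4(268.2) = 375.5
The controlling combination is 4, giving 633.1 kN.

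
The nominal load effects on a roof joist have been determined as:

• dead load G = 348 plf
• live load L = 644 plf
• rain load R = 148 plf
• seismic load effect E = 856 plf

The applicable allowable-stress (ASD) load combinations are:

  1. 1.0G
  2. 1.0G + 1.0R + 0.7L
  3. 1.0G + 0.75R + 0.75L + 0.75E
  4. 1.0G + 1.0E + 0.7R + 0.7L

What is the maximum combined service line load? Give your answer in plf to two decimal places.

1. 1.0(348) = 348.00
2. 1.0(348) + 1.0(148) + 0.7(644) = 946.80
3. 1.0(348) + 0.75(148) + 0.75(644) + 0.75(856) = 1584.00
4. 1.0(348) + 1.0(856) + 0.7(148) + 0.7(644) = 1758.40
Maximum is from combination 4.

1758.40 plf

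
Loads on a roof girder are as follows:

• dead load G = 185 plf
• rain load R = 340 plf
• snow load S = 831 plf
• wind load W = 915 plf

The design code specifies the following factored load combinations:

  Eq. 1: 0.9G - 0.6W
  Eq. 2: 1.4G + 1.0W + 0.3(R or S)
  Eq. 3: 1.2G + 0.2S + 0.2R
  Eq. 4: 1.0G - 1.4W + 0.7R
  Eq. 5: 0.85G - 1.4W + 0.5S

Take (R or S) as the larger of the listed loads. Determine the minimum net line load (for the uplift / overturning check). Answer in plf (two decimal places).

-858.00 plf

(R or S) → S = 831 plf.
Eq. 1: 0.9(185) - 0.6(915) = 166.50 - 549.00 = -382.50
Eq. 2: 1.4(185) + 1.0(915) + 0.3(831) = 259.00 + 915.00 + 249.30 = 1423.30
Eq. 3: 1.2(185) + 0.2(831) + 0.2(340) = 222.00 + 166.20 + 68.00 = 456.20
Eq. 4: 1.0(185) - 1.4(915) + 0.7(340) = 185.00 - 1281.00 + 238.00 = -858.00
Eq. 5: 0.85(185) - 1.4(915) + 0.5(831) = 157.25 - 1281.00 + 415.50 = -708.25
Combination 4 gives the minimum: -858.00 plf.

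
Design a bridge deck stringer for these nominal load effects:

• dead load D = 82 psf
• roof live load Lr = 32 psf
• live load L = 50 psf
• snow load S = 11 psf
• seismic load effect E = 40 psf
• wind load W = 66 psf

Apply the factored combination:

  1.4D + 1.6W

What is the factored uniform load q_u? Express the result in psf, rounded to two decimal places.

220.40 psf

1.4(82) + 1.6(66) = 220.40
q_u = 220.40 psf.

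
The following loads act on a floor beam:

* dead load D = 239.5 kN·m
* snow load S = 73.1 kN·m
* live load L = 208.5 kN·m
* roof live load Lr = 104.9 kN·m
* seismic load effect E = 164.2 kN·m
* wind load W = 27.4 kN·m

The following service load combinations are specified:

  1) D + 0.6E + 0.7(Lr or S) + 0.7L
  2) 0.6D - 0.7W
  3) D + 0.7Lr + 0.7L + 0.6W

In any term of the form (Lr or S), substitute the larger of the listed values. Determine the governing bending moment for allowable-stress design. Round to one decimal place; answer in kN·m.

557.4 kN·m

(Lr or S) → Lr = 104.9 kN·m.
1) 1.0(239.5) + 0.6(164.2) + 0.7(104.9) + 0.7(208.5) = 239.5 + 98.5 + 73.4 + 146.0 = 557.4
2) 0.6(239.5) - 0.7(27.4) = 143.7 - 19.2 = 124.5
3) 1.0(239.5) + 0.7(104.9) + 0.7(208.5) + 0.6(27.4) = 239.5 + 73.4 + 146.0 + 16.4 = 475.3
Combination 1 governs: M = 557.4 kN·m.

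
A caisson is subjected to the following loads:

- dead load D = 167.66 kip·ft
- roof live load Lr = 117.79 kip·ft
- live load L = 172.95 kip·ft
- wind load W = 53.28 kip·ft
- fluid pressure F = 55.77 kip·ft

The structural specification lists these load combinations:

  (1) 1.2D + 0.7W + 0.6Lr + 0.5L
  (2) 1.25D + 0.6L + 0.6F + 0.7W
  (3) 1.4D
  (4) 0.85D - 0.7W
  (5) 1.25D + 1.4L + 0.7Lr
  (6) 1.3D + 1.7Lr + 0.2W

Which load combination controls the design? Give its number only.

(1) 1.2(167.66) + 0.7(53.28) + 0.6(117.79) + 0.5(172.95) = 201.19 + 37.30 + 70.67 + 86.48 = 395.64
(2) 1.25(167.66) + 0.6(172.95) + 0.6(55.77) + 0.7(53.28) = 384.10
(3) 1.4(167.66) = 234.72
(4) 0.85(167.66) - 0.7(53.28) = 105.22
(5) 1.25(167.66) + 1.4(172.95) + 0.7(117.79) = 209.58 + 242.13 + 82.45 = 534.16
(6) 1.3(167.66) + 1.7(117.79) + 0.2(53.28) = 217.96 + 200.24 + 10.66 = 428.86
The largest value is 534.16 kip·ft from combination 5.

Combination 5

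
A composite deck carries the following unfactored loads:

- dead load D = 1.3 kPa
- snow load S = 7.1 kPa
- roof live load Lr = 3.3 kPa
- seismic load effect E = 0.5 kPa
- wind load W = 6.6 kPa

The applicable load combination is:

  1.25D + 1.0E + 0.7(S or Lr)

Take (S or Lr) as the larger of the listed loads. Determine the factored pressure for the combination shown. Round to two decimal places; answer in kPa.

7.10 kPa

(S or Lr) → S = 7.1 kPa.
1.25(1.3) + 1.0(0.5) + 0.7(7.1) = 1.63 + 0.50 + 4.97 = 7.10
p_u = 7.10 kPa.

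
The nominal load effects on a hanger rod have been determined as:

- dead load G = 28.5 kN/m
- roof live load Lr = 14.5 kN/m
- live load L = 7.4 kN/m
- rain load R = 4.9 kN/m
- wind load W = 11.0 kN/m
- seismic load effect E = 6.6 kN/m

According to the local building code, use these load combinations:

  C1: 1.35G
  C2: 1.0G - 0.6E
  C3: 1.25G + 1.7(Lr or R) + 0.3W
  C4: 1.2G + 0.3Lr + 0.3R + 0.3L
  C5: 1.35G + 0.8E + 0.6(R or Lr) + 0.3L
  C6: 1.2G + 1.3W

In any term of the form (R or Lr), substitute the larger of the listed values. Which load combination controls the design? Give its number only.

(Lr or R) → Lr = 14.5 kN/m; (R or Lr) → Lr = 14.5 kN/m.
C1: 1.35(28.5) = 38.5
C2: 1.0(28.5) - 0.6(6.6) = 28.5 - 4.0 = 24.5
C3: 1.25(28.5) + 1.7(14.5) + 0.3(11.0) = 35.6 + 24.7 + 3.3 = 63.6
C4: 1.2(28.5) + 0.3(14.5) + 0.3(4.9) + 0.3(7.4) = 42.2
C5: 1.35(28.5) + 0.8(6.6) + 0.6(14.5) + 0.3(7.4) = 38.5 + 5.3 + 8.7 + 2.2 = 54.7
C6: 1.2(28.5) + 1.3(11.0) = 34.2 + 14.3 = 48.5
The largest value is 63.6 kN/m from combination 3.

Combination 3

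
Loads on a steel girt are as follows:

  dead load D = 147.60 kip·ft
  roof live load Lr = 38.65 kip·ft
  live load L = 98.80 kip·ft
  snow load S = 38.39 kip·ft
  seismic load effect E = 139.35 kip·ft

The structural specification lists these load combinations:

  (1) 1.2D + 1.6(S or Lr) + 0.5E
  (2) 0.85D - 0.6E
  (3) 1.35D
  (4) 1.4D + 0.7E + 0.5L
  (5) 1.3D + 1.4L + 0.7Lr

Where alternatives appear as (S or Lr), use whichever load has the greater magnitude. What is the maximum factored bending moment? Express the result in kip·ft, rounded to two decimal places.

357.26 kip·ft

(S or Lr) → Lr = 38.65 kip·ft.
(1) 1.2(147.60) + 1.6(38.65) + 0.5(139.35) = 308.64
(2) 0.85(147.60) - 0.6(139.35) = 41.85
(3) 1.35(147.60) = 199.26
(4) 1.4(147.60) + 0.7(139.35) + 0.5(98.80) = 353.59
(5) 1.3(147.60) + 1.4(98.80) + 0.7(38.65) = 357.26
Maximum is from combination 5.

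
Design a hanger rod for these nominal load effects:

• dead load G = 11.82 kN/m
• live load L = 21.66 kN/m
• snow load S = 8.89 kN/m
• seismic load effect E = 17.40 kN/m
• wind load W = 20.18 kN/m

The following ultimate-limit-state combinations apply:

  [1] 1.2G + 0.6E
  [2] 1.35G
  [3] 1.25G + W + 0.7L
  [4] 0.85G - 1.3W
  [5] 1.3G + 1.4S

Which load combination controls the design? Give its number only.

Combination 3

[1] 1.2(11.82) + 0.6(17.40) = 14.18 + 10.44 = 24.62
[2] 1.35(11.82) = 15.96
[3] 1.25(11.82) + 1.0(20.18) + 0.7(21.66) = 14.78 + 20.18 + 15.16 = 50.12
[4] 0.85(11.82) - 1.3(20.18) = -16.19
[5] 1.3(11.82) + 1.4(8.89) = 27.81
The largest value is 50.12 kN/m from combination 3.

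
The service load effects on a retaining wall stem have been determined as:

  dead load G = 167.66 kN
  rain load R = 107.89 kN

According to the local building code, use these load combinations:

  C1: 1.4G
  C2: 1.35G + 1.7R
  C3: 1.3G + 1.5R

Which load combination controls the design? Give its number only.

Combination 2

C1: 1.4(167.66) = 234.72
C2: 1.35(167.66) + 1.7(107.89) = 226.34 + 183.41 = 409.75
C3: 1.3(167.66) + 1.5(107.89) = 379.79
The largest value is 409.75 kN from combination 2.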